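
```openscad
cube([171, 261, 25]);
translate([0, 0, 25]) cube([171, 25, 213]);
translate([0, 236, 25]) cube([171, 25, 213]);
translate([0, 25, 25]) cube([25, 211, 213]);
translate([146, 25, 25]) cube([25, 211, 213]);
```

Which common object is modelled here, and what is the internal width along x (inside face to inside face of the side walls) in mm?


An open box. The internal width is 121 mm.

A 171×261 base slab with four walls standing on it — an open box. The base is 171 mm wide and the walls are 25 mm thick, so the internal width is 171 − 2 × 25 = 121 mm.


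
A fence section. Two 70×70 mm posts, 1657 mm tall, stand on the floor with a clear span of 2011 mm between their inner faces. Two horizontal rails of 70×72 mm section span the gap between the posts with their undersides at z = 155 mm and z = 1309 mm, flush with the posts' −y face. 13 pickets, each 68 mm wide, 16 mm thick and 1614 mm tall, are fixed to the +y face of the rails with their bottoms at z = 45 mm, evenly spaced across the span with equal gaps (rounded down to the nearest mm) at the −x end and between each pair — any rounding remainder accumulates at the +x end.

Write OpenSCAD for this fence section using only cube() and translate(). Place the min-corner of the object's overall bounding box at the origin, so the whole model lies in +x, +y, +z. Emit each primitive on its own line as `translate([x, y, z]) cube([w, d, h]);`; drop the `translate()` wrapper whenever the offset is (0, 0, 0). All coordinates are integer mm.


cube([70, 70, 1657]);
translate([2081, 0, 0]) cube([70, 70, 1657]);
translate([70, 0, 155]) cube([2011, 70, 72]);
translate([70, 0, 1309]) cube([2011, 70, 72]);
translate([150, 70, 45]) cube([68, 16, 1614]);
translate([298, 70, 45]) cube([68, 16, 1614]);
translate([446, 70, 45]) cube([68, 16, 1614]);
translate([594, 70, 45]) cube([68, 16, 1614]);
translate([742, 70, 45]) cube([68, 16, 1614]);
translate([890, 70, 45]) cube([68, 16, 1614]);
translate([1038, 70, 45]) cube([68, 16, 1614]);
translate([1186, 70, 45]) cube([68, 16, 1614]);
translate([1334, 70, 45]) cube([68, 16, 1614]);
translate([1482, 70, 45]) cube([68, 16, 1614]);
translate([1630, 70, 45]) cube([68, 16, 1614]);
translate([1778, 70, 45]) cube([68, 16, 1614]);
translate([1926, 70, 45]) cube([68, 16, 1614]);


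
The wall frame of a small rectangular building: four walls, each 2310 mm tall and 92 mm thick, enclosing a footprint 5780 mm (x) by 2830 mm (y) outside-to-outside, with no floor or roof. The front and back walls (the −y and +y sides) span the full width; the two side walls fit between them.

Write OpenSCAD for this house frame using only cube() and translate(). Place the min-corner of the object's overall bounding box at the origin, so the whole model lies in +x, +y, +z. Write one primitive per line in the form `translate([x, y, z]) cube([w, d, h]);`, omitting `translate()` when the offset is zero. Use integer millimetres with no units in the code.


cube([5780, 92, 2310]);
translate([0, 2738, 0]) cube([5780, 92, 2310]);
translate([0, 92, 0]) cube([92, 2646, 2310]);
translate([5688, 92, 0]) cube([92, 2646, 2310]);


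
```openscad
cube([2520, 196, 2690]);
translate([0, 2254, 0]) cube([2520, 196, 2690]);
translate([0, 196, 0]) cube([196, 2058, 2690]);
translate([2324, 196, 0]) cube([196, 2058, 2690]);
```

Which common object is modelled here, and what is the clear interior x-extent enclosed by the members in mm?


A house (or room) frame. The interior width is 2128 mm.

Four 2690 mm walls enclosing a rectangle with no floor or roof — a room or house frame. Outside width is 2520 mm and wall thickness is 196 mm, so the interior width is 2520 − 2 × 196 = 2128 mm.


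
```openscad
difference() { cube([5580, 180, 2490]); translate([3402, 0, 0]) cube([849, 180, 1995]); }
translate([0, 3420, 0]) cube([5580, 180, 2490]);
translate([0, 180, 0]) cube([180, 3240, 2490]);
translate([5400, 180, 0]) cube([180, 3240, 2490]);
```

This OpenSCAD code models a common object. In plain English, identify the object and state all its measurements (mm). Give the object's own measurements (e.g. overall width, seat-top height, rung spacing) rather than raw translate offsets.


A single room: four walls, each 2490 mm tall and 180 mm thick, enclosing an outside footprint 5580×3600 mm (x × y), no floor or roof. The front and back walls (−y and +y sides) run the full x-width; the side walls fit between their inner faces. A door opening 849 mm wide and 1995 mm tall is cut through the front wall from the floor up, its −x edge 3402 mm from the wall's −x end.


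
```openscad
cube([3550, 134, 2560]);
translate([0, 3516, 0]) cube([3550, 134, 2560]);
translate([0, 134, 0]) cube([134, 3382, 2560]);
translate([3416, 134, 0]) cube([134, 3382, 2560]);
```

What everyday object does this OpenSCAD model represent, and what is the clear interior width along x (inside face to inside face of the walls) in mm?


A house (or room) frame. The interior width is 3282 mm.

Four 2560 mm walls enclosing a rectangle with no floor or roof — a room or house frame. Outside width is 3550 mm and wall thickness is 134 mm, so the interior width is 3550 − 2 × 134 = 3282 mm.


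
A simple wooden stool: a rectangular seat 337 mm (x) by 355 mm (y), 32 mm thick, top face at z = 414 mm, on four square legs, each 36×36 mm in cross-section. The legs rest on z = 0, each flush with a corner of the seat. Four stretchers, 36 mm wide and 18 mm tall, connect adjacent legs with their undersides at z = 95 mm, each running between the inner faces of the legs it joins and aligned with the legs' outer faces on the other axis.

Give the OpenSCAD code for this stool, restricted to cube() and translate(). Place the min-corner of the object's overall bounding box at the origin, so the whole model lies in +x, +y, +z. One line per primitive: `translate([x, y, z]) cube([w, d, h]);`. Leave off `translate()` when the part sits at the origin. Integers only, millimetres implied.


translate([0, 0, 382]) cube([337, 355, 32]);
cube([36, 36, 382]);
translate([301, 0, 0]) cube([36, 36, 382]);
translate([0, 319, 0]) cube([36, 36, 382]);
translate([301, 319, 0]) cube([36, 36, 382]);
translate([36, 0, 95]) cube([265, 36, 18]);
translate([36, 319, 95]) cube([265, 36, 18]);
translate([0, 36, 95]) cube([36, 283, 18]);
translate([301, 36, 95]) cube([36, 283, 18]);


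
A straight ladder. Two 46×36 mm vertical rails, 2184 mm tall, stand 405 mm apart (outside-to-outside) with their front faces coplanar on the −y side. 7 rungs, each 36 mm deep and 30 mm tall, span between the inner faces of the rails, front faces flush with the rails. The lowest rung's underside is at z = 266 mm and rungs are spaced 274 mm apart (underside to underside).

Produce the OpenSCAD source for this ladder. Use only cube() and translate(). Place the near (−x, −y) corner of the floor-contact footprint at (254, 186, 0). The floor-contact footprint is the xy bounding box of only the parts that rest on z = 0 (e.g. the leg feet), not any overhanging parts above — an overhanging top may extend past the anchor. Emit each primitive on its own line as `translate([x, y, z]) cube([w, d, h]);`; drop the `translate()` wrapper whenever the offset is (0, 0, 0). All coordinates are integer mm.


translate([254, 186, 0]) cube([46, 36, 2184]);
translate([613, 186, 0]) cube([46, 36, 2184]);
translate([300, 186, 266]) cube([313, 36, 30]);
translate([300, 186, 540]) cube([313, 36, 30]);
translate([300, 186, 814]) cube([313, 36, 30]);
translate([300, 186, 1088]) cube([313, 36, 30]);
translate([300, 186, 1362]) cube([313, 36, 30]);
translate([300, 186, 1636]) cube([313, 36, 30]);
translate([300, 186, 1910]) cube([313, 36, 30]);


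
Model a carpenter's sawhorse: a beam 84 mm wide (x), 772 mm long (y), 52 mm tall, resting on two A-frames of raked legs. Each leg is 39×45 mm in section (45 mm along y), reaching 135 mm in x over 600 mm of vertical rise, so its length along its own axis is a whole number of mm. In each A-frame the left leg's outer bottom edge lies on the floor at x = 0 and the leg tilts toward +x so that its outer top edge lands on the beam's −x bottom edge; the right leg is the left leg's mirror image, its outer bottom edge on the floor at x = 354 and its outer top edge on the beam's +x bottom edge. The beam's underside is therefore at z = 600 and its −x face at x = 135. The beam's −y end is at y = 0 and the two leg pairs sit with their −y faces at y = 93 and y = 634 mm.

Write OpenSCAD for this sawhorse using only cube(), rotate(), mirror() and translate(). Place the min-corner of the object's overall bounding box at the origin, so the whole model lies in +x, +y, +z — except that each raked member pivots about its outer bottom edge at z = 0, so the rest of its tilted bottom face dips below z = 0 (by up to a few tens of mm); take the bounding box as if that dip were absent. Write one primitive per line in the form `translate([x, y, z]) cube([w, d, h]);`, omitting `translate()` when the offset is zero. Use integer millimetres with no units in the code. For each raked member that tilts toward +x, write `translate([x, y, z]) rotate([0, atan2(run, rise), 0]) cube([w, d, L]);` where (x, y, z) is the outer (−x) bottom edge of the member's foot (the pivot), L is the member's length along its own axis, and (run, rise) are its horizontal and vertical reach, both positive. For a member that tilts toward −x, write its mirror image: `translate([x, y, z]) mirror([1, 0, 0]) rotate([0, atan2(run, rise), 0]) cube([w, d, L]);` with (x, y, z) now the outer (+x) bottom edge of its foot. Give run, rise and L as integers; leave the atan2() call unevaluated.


// leg length = √(135² + 600²) = 615
// right-leg outer foot x = 2·135 + 84 = 354
// beam min-corner = (135, 0, 600)
translate([135, 0, 600]) cube([84, 772, 52]);
translate([0, 93, 0]) rotate([0, atan2(135, 600), 0]) cube([39, 45, 615]);
translate([354, 93, 0]) mirror([1, 0, 0]) rotate([0, atan2(135, 600), 0]) cube([39, 45, 615]);
translate([0, 634, 0]) rotate([0, atan2(135, 600), 0]) cube([39, 45, 615]);
translate([354, 634, 0]) mirror([1, 0, 0]) rotate([0, atan2(135, 600), 0]) cube([39, 45, 615]);


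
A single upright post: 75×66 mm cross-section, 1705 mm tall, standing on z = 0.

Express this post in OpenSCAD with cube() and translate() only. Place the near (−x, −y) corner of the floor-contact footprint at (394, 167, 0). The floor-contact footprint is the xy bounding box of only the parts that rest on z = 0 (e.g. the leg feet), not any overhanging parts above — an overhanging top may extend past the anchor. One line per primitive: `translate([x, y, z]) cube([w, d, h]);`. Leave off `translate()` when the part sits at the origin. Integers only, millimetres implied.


translate([394, 167, 0]) cube([75, 66, 1705]);


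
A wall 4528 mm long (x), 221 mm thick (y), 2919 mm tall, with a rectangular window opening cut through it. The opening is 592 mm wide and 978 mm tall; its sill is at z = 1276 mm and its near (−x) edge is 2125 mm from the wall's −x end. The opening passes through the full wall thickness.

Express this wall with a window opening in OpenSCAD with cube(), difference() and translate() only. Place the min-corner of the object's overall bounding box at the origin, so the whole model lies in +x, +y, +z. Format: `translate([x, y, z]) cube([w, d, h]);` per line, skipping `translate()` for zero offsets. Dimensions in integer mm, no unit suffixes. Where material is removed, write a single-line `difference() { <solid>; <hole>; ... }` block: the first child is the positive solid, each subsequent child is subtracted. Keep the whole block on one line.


difference() { cube([4528, 221, 2919]); translate([2125, 0, 1276]) cube([592, 221, 978]); }


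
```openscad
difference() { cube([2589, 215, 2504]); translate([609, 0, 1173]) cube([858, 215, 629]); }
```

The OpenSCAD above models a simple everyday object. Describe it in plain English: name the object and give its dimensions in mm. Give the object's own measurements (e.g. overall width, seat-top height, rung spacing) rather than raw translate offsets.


A wall 2589 mm long (x), 215 mm thick (y), 2504 mm tall, with a rectangular window opening cut through it. The opening is 858 mm wide and 629 mm tall; its sill is at z = 1173 mm and its near (−x) edge is 609 mm from the wall's −x end. The opening passes through the full wall thickness.


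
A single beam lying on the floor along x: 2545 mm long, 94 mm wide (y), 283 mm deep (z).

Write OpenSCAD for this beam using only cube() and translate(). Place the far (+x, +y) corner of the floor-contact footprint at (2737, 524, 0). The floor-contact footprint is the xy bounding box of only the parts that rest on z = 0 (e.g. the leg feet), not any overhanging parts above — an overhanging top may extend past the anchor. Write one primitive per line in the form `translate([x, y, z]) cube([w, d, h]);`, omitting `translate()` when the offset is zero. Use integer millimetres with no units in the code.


translate([192, 430, 0]) cube([2545, 94, 283]);


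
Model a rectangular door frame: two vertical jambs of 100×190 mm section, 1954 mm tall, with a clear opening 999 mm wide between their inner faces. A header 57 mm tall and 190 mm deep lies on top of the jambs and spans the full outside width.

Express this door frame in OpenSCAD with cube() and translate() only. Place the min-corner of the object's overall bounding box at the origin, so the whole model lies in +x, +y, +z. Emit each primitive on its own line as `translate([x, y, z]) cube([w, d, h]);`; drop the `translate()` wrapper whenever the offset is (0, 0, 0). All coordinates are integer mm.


cube([100, 190, 1954]);
translate([1099, 0, 0]) cube([100, 190, 1954]);
translate([0, 0, 1954]) cube([1199, 190, 57]);


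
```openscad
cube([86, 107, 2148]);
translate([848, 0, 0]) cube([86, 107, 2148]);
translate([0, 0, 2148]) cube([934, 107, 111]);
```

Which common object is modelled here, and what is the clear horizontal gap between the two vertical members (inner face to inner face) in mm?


A door frame. The clear opening width is 762 mm.

Two 2148 mm tall posts with a header on top — a door frame. The left jamb is 86 mm wide at x = 0; the right jamb starts at x = 848. The clear opening is 848 − 86 = 762 mm.


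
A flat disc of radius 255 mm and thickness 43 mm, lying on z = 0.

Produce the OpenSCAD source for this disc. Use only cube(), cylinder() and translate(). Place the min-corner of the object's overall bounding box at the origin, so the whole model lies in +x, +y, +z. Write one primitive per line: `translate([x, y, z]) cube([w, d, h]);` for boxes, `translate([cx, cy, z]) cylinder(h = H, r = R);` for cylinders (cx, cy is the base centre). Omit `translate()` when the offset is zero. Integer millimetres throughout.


translate([255, 255, 0]) cylinder(h = 43, r = 255);


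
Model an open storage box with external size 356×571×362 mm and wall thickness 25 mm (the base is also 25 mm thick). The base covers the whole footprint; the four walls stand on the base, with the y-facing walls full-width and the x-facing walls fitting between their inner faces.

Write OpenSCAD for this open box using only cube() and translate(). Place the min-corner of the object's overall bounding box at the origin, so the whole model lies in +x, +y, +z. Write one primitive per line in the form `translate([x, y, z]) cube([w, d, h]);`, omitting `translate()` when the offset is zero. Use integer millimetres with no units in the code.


cube([356, 571, 25]);
translate([0, 0, 25]) cube([356, 25, 337]);
translate([0, 546, 25]) cube([356, 25, 337]);
translate([0, 25, 25]) cube([25, 521, 337]);
translate([331, 25, 25]) cube([25, 521, 337]);


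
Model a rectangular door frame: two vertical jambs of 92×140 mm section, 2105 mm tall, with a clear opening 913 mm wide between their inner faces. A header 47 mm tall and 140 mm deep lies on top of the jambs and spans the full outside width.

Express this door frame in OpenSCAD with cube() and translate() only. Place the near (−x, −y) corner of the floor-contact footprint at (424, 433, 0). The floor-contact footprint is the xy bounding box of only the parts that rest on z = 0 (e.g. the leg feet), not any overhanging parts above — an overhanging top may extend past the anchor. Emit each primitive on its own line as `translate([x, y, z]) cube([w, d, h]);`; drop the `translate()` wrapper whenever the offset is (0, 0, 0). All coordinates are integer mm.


translate([424, 433, 0]) cube([92, 140, 2105]);
translate([1429, 433, 0]) cube([92, 140, 2105]);
translate([424, 433, 2105]) cube([1097, 140, 47]);


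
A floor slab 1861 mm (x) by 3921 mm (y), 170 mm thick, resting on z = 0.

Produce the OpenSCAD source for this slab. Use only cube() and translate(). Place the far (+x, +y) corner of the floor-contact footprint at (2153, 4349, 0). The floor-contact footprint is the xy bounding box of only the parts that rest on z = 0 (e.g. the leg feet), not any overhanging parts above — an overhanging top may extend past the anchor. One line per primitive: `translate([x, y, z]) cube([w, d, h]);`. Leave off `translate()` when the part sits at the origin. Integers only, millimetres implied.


translate([292, 428, 0]) cube([1861, 3921, 170]);


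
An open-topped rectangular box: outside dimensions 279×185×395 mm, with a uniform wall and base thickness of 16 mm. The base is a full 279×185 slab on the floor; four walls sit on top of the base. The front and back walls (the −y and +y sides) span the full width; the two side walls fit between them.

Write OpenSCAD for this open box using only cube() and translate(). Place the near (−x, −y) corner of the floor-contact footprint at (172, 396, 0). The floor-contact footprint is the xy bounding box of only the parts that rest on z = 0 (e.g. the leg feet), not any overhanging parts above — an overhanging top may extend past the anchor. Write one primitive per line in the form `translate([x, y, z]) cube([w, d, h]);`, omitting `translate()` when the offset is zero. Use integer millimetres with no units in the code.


translate([172, 396, 0]) cube([279, 185, 16]);
translate([172, 396, 16]) cube([279, 16, 379]);
translate([172, 565, 16]) cube([279, 16, 379]);
translate([172, 412, 16]) cube([16, 153, 379]);
translate([435, 412, 16]) cube([16, 153, 379]);


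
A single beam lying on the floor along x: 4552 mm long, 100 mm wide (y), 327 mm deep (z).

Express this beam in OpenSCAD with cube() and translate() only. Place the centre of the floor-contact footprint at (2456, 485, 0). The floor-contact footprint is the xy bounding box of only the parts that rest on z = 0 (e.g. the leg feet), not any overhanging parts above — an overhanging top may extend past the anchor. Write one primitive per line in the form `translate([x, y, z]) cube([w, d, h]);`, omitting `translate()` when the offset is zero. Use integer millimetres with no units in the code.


translate([180, 435, 0]) cube([4552, 100, 327]);


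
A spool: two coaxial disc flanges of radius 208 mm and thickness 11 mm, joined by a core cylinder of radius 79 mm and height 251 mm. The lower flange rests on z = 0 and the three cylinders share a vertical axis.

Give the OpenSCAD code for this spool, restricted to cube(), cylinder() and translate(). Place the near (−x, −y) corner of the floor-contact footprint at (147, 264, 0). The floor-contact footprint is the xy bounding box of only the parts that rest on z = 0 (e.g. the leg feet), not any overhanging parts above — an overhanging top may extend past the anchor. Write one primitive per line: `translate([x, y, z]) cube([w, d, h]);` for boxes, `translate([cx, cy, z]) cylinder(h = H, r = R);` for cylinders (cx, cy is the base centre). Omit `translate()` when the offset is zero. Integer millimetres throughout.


translate([355, 472, 0]) cylinder(h = 11, r = 208);
translate([355, 472, 11]) cylinder(h = 251, r = 79);
translate([355, 472, 262]) cylinder(h = 11, r = 208);


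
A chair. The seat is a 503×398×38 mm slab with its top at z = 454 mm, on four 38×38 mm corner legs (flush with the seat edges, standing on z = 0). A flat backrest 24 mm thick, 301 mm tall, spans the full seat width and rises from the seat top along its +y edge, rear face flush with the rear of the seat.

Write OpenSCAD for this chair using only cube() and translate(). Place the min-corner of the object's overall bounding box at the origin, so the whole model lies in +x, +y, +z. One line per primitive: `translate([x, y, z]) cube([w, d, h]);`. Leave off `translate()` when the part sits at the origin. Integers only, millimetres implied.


// leg_h = 454 - 38 = 416
translate([0, 0, 416]) cube([503, 398, 38]);
cube([38, 38, 416]);
translate([465, 0, 0]) cube([38, 38, 416]);
translate([0, 360, 0]) cube([38, 38, 416]);
translate([465, 360, 0]) cube([38, 38, 416]);
translate([0, 374, 454]) cube([503, 24, 301]);


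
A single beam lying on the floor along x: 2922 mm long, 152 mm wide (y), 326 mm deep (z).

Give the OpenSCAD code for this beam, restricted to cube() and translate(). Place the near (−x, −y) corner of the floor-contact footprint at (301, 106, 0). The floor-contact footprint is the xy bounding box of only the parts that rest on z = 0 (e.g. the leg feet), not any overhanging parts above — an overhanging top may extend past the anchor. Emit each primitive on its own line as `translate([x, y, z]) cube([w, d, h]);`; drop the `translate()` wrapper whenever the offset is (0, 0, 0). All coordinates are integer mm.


translate([301, 106, 0]) cube([2922, 152, 326]);


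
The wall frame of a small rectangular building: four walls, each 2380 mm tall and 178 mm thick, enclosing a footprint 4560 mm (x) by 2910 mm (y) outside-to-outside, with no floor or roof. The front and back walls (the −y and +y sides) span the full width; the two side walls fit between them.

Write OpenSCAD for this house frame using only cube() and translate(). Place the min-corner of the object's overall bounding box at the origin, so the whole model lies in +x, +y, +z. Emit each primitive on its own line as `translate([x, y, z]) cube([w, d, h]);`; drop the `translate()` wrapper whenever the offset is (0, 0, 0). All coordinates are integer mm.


cube([4560, 178, 2380]);
translate([0, 2732, 0]) cube([4560, 178, 2380]);
translate([0, 178, 0]) cube([178, 2554, 2380]);
translate([4382, 178, 0]) cube([178, 2554, 2380]);


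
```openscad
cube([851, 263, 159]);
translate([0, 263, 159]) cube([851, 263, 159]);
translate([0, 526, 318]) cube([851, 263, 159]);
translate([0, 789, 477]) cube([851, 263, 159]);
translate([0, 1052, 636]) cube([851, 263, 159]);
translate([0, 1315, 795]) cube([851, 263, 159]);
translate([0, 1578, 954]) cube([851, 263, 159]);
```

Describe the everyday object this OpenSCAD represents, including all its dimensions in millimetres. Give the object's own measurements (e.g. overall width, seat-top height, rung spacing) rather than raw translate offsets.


A straight staircase of 7 solid steps. Each step is 851 mm wide (x), 263 mm deep (y, the going) and 159 mm tall (the rise). The first step rests on the floor; each subsequent step sits one going further in +y and one rise higher in +z, directly behind and above the previous step with no overlap.


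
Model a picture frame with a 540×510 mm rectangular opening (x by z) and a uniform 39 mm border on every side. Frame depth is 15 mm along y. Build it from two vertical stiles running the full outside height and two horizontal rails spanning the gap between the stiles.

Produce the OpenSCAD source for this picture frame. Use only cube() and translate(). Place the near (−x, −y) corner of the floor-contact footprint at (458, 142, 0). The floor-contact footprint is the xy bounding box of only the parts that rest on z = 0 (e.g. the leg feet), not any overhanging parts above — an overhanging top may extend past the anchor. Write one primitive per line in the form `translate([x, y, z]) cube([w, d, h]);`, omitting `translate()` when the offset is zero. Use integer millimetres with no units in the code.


translate([458, 142, 0]) cube([39, 15, 588]);
translate([1037, 142, 0]) cube([39, 15, 588]);
translate([497, 142, 0]) cube([540, 15, 39]);
translate([497, 142, 549]) cube([540, 15, 39]);


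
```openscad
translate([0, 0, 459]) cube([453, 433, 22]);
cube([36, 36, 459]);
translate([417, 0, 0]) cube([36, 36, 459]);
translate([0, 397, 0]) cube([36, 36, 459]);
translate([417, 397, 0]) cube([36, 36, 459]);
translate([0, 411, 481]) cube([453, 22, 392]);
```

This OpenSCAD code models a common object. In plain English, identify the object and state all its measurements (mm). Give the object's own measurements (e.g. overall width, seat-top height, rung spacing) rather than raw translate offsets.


A chair. The seat is a 453×433×22 mm slab with its top at z = 481 mm, on four 36×36 mm corner legs (flush with the seat edges, standing on z = 0). A flat backrest 22 mm thick, 392 mm tall, spans the full seat width and rises from the seat top along its +y edge, rear face flush with the rear of the seat.


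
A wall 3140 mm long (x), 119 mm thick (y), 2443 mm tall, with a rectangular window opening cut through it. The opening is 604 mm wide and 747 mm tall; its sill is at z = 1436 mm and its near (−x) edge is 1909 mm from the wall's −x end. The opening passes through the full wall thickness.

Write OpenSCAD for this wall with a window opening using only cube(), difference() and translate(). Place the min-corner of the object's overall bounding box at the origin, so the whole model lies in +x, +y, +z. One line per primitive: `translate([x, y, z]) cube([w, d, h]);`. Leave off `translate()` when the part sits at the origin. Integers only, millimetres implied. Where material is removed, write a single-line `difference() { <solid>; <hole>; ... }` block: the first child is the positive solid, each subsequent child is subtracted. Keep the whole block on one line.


difference() { cube([3140, 119, 2443]); translate([1909, 0, 1436]) cube([604, 119, 747]); }


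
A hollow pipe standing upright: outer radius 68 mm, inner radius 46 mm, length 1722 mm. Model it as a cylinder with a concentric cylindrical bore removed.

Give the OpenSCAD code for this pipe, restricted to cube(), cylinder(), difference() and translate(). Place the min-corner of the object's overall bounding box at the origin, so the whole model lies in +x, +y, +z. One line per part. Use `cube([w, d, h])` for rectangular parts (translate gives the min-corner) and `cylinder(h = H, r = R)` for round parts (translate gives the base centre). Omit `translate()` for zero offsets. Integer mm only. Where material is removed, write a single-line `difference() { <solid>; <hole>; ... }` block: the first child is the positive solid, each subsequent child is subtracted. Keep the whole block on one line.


difference() { translate([68, 68, 0]) cylinder(h = 1722, r = 68); translate([68, 68, 0]) cylinder(h = 1722, r = 46); }


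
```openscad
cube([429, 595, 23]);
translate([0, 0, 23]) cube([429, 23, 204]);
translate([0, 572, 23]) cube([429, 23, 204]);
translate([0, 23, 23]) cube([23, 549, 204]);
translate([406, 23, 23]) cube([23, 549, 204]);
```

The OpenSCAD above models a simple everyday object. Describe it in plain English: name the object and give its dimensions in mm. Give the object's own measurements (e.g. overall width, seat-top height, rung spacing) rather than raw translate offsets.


An open-topped rectangular box: outside dimensions 429×595×227 mm, with a uniform wall and base thickness of 23 mm. The base is a full 429×595 slab on the floor; four walls sit on top of the base. The front and back walls (the −y and +y sides) span the full width; the two side walls fit between them.


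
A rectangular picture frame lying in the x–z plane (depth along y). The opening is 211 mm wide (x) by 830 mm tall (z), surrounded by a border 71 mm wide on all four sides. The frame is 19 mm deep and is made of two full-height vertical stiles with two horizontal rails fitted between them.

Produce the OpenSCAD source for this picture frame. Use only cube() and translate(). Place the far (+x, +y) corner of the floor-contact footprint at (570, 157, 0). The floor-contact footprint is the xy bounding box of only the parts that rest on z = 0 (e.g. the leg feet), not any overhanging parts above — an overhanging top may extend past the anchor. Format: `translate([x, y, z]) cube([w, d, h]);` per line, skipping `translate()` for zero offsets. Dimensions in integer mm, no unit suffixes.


translate([217, 138, 0]) cube([71, 19, 972]);
translate([499, 138, 0]) cube([71, 19, 972]);
translate([288, 138, 0]) cube([211, 19, 71]);
translate([288, 138, 901]) cube([211, 19, 71]);


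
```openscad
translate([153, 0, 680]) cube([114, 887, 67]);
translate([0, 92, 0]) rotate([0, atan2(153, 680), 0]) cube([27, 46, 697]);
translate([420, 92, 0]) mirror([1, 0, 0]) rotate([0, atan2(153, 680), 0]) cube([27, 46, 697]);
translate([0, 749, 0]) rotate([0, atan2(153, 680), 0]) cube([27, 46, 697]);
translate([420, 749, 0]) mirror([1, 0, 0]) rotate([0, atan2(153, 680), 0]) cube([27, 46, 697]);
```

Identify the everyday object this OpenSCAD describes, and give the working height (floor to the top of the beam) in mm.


A sawhorse. The overall height is 747 mm.

A beam across two mirrored pairs of raked legs — a sawhorse. The beam's underside is at z = 680 (matching the legs' vertical rise in atan2(153, 680)) and the beam is 67 mm tall, so its top is at 680 + 67 = 747 mm. The raked legs top out at the beam's underside, so that is the highest point.


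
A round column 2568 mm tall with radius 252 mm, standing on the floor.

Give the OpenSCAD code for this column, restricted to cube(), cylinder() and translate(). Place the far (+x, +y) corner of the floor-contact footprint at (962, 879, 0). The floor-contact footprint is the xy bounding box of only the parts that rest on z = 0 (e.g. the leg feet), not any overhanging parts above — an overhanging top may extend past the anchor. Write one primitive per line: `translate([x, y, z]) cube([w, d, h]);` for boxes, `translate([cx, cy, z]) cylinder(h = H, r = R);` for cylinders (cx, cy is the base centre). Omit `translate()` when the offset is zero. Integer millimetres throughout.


translate([710, 627, 0]) cylinder(h = 2568, r = 252);


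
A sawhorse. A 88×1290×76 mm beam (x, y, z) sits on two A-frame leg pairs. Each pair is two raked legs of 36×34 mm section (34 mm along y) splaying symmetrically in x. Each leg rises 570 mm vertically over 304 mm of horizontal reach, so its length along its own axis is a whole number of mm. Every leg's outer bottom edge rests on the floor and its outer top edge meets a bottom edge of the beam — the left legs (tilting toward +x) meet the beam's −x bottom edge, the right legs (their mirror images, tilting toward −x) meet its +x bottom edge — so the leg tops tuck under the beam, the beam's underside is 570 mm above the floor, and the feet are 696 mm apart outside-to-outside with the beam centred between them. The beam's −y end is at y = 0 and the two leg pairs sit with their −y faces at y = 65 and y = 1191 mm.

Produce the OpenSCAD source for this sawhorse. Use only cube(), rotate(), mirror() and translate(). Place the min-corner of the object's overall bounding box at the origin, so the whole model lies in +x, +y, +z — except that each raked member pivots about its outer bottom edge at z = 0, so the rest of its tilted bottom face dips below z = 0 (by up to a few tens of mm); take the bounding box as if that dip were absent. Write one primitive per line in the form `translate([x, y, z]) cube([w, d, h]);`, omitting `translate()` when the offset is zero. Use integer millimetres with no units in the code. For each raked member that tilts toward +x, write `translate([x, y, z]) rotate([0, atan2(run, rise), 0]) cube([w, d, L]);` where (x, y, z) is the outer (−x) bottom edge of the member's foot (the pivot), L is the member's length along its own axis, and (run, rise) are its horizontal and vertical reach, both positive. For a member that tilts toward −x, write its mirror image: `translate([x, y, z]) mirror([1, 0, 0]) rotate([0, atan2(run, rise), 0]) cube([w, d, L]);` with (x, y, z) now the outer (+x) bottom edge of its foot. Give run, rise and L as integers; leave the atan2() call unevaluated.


translate([304, 0, 570]) cube([88, 1290, 76]);
translate([0, 65, 0]) rotate([0, atan2(304, 570), 0]) cube([36, 34, 646]);
translate([696, 65, 0]) mirror([1, 0, 0]) rotate([0, atan2(304, 570), 0]) cube([36, 34, 646]);
translate([0, 1191, 0]) rotate([0, atan2(304, 570), 0]) cube([36, 34, 646]);
translate([696, 1191, 0]) mirror([1, 0, 0]) rotate([0, atan2(304, 570), 0]) cube([36, 34, 646]);


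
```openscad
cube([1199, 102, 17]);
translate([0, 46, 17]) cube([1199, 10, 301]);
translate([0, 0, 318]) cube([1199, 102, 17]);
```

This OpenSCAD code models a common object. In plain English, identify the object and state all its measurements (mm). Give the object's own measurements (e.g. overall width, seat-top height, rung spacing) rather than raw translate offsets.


An I-beam lying along x, 1199 mm long. Overall section height 335 mm. Two flanges 102 mm wide (y) and 17 mm thick, one on the floor and one at the top; a web 10 mm thick runs between them, centred on the flange width.


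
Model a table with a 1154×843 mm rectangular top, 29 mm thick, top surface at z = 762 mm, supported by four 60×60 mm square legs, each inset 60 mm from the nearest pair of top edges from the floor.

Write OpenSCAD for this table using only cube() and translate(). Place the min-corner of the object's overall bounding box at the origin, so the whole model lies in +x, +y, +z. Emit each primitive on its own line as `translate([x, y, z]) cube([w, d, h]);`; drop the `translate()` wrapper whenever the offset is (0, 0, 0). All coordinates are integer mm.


// leg_h = 762 - 29 = 733
translate([0, 0, 733]) cube([1154, 843, 29]);
translate([60, 60, 0]) cube([60, 60, 733]);
translate([1034, 60, 0]) cube([60, 60, 733]);
translate([60, 723, 0]) cube([60, 60, 733]);
translate([1034, 723, 0]) cube([60, 60, 733]);


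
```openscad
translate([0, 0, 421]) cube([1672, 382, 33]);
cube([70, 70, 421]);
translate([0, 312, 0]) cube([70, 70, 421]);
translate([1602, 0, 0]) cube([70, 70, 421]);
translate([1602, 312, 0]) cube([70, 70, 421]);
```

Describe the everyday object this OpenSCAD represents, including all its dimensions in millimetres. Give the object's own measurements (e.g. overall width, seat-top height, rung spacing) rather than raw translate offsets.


A bench: a 1672×382 mm seat slab, 33 mm thick, top at z = 454 mm, on four 70×70 mm square legs flush with the seat corners and standing on z = 0.


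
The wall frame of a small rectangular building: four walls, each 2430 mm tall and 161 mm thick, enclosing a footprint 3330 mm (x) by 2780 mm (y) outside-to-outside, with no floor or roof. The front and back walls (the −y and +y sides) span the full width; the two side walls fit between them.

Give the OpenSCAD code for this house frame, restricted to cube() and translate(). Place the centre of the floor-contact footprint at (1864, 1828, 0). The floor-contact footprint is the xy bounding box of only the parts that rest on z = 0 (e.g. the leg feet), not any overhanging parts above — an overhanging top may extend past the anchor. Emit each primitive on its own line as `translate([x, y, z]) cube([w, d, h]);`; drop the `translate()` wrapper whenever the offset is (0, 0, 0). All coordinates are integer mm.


translate([199, 438, 0]) cube([3330, 161, 2430]);
translate([199, 3057, 0]) cube([3330, 161, 2430]);
translate([199, 599, 0]) cube([161, 2458, 2430]);
translate([3368, 599, 0]) cube([161, 2458, 2430]);


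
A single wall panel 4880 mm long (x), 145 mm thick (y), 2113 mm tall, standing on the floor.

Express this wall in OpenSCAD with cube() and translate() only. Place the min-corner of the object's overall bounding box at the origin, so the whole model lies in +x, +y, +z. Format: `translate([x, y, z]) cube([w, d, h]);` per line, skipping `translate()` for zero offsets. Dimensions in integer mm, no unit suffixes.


cube([4880, 145, 2113]);


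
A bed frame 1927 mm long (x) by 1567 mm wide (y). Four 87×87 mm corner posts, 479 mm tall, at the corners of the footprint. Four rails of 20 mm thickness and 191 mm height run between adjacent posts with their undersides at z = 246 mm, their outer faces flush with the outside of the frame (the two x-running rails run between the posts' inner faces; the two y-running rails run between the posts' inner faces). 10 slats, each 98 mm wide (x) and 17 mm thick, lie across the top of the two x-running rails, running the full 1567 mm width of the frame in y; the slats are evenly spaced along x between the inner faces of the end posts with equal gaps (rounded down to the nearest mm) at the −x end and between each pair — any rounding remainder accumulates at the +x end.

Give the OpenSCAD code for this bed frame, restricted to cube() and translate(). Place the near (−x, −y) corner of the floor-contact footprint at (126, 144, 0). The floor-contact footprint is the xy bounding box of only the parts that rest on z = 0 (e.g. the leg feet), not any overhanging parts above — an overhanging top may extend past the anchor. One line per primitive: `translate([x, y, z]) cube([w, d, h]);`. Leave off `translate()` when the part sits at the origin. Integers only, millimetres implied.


translate([126, 144, 0]) cube([87, 87, 479]);
translate([126, 1624, 0]) cube([87, 87, 479]);
translate([1966, 144, 0]) cube([87, 87, 479]);
translate([1966, 1624, 0]) cube([87, 87, 479]);
translate([213, 144, 246]) cube([1753, 20, 191]);
translate([213, 1691, 246]) cube([1753, 20, 191]);
translate([126, 231, 246]) cube([20, 1393, 191]);
translate([2033, 231, 246]) cube([20, 1393, 191]);
translate([283, 144, 437]) cube([98, 1567, 17]);
translate([451, 144, 437]) cube([98, 1567, 17]);
translate([619, 144, 437]) cube([98, 1567, 17]);
translate([787, 144, 437]) cube([98, 1567, 17]);
translate([955, 144, 437]) cube([98, 1567, 17]);
translate([1123, 144, 437]) cube([98, 1567, 17]);
translate([1291, 144, 437]) cube([98, 1567, 17]);
translate([1459, 144, 437]) cube([98, 1567, 17]);
translate([1627, 144, 437]) cube([98, 1567, 17]);
translate([1795, 144, 437]) cube([98, 1567, 17]);


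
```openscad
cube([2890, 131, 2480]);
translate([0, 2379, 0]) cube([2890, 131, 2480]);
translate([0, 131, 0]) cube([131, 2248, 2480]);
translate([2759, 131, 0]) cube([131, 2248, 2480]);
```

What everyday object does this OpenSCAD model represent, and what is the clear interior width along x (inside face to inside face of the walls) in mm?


A house (or room) frame. The interior width is 2628 mm.

Four 2480 mm walls enclosing a rectangle with no floor or roof — a room or house frame. Outside width is 2890 mm and wall thickness is 131 mm, so the interior width is 2890 − 2 × 131 = 2628 mm.


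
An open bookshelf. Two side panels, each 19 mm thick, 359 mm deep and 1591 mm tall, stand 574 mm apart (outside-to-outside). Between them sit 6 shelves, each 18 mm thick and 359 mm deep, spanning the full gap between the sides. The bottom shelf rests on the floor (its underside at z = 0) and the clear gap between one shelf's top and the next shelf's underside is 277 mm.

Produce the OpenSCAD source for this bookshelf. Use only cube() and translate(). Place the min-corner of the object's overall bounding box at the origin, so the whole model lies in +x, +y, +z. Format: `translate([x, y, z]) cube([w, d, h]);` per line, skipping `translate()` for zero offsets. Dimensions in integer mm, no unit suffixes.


cube([19, 359, 1591]);
translate([555, 0, 0]) cube([19, 359, 1591]);
translate([19, 0, 0]) cube([536, 359, 18]);
translate([19, 0, 295]) cube([536, 359, 18]);
translate([19, 0, 590]) cube([536, 359, 18]);
translate([19, 0, 885]) cube([536, 359, 18]);
translate([19, 0, 1180]) cube([536, 359, 18]);
translate([19, 0, 1475]) cube([536, 359, 18]);


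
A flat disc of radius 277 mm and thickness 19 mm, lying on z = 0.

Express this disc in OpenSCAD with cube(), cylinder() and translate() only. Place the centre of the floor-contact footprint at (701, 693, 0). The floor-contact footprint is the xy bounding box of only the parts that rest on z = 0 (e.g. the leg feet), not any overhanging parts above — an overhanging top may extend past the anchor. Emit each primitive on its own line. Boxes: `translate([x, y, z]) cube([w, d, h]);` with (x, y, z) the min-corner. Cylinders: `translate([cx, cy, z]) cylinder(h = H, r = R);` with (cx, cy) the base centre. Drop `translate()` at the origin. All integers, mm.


translate([701, 693, 0]) cylinder(h = 19, r = 277);
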